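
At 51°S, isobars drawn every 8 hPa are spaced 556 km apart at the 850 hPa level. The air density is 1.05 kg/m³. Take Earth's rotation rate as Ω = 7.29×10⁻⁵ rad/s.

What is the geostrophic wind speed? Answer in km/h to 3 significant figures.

43.5 km/h

Coriolis parameter at 51°S:
f = 2Ω sin φ = 2 × 7.29×10⁻⁵ × sin 51° = 1.13×10⁻⁴ s⁻¹
Pressure gradient: |∂P/∂n| = 800 Pa / 556000 m = 1.44×10⁻³ Pa/m
Geostrophic balance (pressure-gradient force = Coriolis force):
V_g = (1/(fρ)) |∂P/∂n| = 1.44×10⁻³ / (1.13×10⁻⁴ × 1.05) = 12.1 m/s
Converting: 12.1 m/s × 3.6 = 43.5 km/h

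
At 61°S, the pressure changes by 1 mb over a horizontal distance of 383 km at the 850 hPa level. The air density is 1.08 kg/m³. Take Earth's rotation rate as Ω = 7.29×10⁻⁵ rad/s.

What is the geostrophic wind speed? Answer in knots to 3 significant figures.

3.69 knots

Coriolis parameter at 61°S:
f = 2Ω sin φ = 2 × 7.29×10⁻⁵ × sin 61° = 1.28×10⁻⁴ s⁻¹
Pressure gradient: |∂P/∂n| = 100 Pa / 383000 m = 2.61×10⁻⁴ Pa/m
Geostrophic balance (pressure-gradient force = Coriolis force):
V_g = (1/(fρ)) |∂P/∂n| = 2.61×10⁻⁴ / (1.28×10⁻⁴ × 1.08) = 1.90 m/s
Converting: 1.90 m/s × 1.944 = 3.69 knots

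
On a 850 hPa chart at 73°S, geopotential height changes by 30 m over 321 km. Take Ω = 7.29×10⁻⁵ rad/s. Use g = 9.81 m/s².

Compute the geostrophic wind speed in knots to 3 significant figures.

12.8 knots

Coriolis parameter at 73°S:
f = 2Ω sin φ = 2 × 7.29×10⁻⁵ × sin 73° = 1.39×10⁻⁴ s⁻¹
Height gradient: |∂Z/∂n| = 30 m / 321000 m = 9.35×10⁻⁵
On a pressure surface, geostrophic balance gives V_g = (g/f)|∂Z/∂n|:
V_g = 9.81 × 9.35×10⁻⁵ / 1.39×10⁻⁴ = 6.58 m/s
Converting: 6.58 m/s × 1.944 = 12.8 knots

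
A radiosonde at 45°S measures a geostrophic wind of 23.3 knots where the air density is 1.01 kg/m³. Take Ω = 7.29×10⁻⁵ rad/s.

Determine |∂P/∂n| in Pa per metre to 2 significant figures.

1.2×10⁻³ Pa/m

Coriolis parameter at 45°S:
f = 2Ω sin φ = 2 × 7.29×10⁻⁵ × sin 45° = 1.03×10⁻⁴ s⁻¹
Wind speed in SI: 23.3 knots = 12.0 m/s
Geostrophic balance rearranged: |∂P/∂n| = f ρ V_g
|∂P/∂n| = 1.03×10⁻⁴ × 1.01 × 12.0 = 1.25×10⁻³ Pa/m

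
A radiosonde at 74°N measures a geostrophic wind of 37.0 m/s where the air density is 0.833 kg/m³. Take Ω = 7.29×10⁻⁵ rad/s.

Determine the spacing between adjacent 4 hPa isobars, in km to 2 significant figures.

Coriolis parameter at 74°N:
f = 2Ω sin φ = 2 × 7.29×10⁻⁵ × sin 74° = 1.40×10⁻⁴ s⁻¹
Geostrophic balance rearranged: |∂P/∂n| = f ρ V_g
|∂P/∂n| = 1.40×10⁻⁴ × 0.833 × 37.0 = 4.32×10⁻³ Pa/m
Isobar spacing: Δn = ΔP/|∂P/∂n| = 400 Pa / 4.32×10⁻³ Pa/m = 92601 m ≈ 93 km

93 km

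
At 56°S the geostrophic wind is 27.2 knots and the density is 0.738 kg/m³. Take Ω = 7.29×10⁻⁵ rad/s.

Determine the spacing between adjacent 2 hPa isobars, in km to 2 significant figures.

160 km

Coriolis parameter at 56°S:
f = 2Ω sin φ = 2 × 7.29×10⁻⁵ × sin 56° = 1.21×10⁻⁴ s⁻¹
Wind speed in SI: 27.2 knots = 14.0 m/s
Geostrophic balance rearranged: |∂P/∂n| = f ρ V_g
|∂P/∂n| = 1.21×10⁻⁴ × 0.738 × 14.0 = 1.25×10⁻³ Pa/m
Isobar spacing: Δn = ΔP/|∂P/∂n| = 200 Pa / 1.25×10⁻³ Pa/m = 160227 m ≈ 160 km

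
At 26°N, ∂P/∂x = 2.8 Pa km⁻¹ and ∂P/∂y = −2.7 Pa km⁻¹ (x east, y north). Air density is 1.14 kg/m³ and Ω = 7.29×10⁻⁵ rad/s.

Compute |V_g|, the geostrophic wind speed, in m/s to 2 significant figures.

53 m/s

Coriolis parameter at 26°N:
f = 2Ω sin φ = 2 × 7.29×10⁻⁵ × sin 26° = 6.39×10⁻⁵ s⁻¹
Component geostrophic relations (x east, y north):
u_g = −(1/(fρ)) ∂P/∂y,  v_g = (1/(fρ)) ∂P/∂x
u_g = −(−2.7×10⁻³)/(6.39×10⁻⁵ × 1.14) = 37.1 m/s;  v_g = (2.8×10⁻³)/(6.39×10⁻⁵ × 1.14) = 38.4 m/s
|V_g| = √(u_g² + v_g²) = 53.4 m/s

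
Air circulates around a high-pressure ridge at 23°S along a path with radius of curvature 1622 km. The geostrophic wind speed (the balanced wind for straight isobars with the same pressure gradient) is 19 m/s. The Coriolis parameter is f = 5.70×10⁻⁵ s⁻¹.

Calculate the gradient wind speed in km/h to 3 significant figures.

Around a high, pressure-gradient force acts outward with centrifugal, so Coriolis balances both:
fV = (1/ρ)|∂P/∂n| + V²/R  →  V² − fR·V + fR·V_g = 0
With fR = 5.70×10⁻⁵ × 1622×10³ m = 92.5 m/s:
V = [fR − √((fR)² − 4 fR V_g)]/2 = [92.5 − √(92.5² − 4×92.5×19)]/2 = 26.7 m/s
Supergeostrophic (V > V_g = 19 m/s), as expected around a high.
Converting: 26.7 m/s × 3.6 = 96.2 km/h

96.2 km/h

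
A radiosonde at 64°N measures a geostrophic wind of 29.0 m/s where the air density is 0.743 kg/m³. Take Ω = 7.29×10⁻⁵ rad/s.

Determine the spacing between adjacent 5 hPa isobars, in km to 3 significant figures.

Coriolis parameter at 64°N:
f = 2Ω sin φ = 2 × 7.29×10⁻⁵ × sin 64° = 1.31×10⁻⁴ s⁻¹
Geostrophic balance rearranged: |∂P/∂n| = f ρ V_g
|∂P/∂n| = 1.31×10⁻⁴ × 0.743 × 29.0 = 2.82×10⁻³ Pa/m
Isobar spacing: Δn = ΔP/|∂P/∂n| = 500 Pa / 2.82×10⁻³ Pa/m = 177078 m ≈ 177 km

177 km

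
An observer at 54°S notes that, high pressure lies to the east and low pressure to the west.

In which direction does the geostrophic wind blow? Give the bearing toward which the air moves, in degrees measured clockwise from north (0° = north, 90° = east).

180°

The pressure-gradient force points toward the west (bearing 270°).
Geostrophic balance: in the Southern Hemisphere the Coriolis force deflects motion to the left, so the geostrophic wind blows 90° to the left of the pressure-gradient force (low pressure on the right).
Rotating 270° by 90° counterclockwise gives 180° — the wind blows toward the south.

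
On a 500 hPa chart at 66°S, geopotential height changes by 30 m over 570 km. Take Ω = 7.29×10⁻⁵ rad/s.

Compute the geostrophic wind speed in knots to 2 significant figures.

Coriolis parameter at 66°S:
f = 2Ω sin φ = 2 × 7.29×10⁻⁵ × sin 66° = 1.33×10⁻⁴ s⁻¹
Height gradient: |∂Z/∂n| = 30 m / 570000 m = 5.26×10⁻⁵
On a pressure surface, geostrophic balance gives V_g = (g/f)|∂Z/∂n|:
V_g = 9.81 × 5.26×10⁻⁵ / 1.33×10⁻⁴ = 3.88 m/s
Converting: 3.88 m/s × 1.944 = 7.5 knots

7.5 knots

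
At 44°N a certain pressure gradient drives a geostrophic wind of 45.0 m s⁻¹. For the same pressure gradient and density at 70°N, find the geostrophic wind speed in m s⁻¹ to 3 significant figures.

33.3 m s⁻¹

With the same pressure gradient and density, V_g ∝ 1/f ∝ 1/sin φ.
V₂ = V₁ · sin φ₁ / sin φ₂ = 45.0 × sin 44° / sin 70°
V₂ = 45.0 × 0.6947/0.9397 = 33.3 m s⁻¹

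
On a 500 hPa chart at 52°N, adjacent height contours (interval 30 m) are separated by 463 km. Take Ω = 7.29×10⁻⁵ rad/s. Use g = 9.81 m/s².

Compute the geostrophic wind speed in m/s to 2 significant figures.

Coriolis parameter at 52°N:
f = 2Ω sin φ = 2 × 7.29×10⁻⁵ × sin 52° = 1.15×10⁻⁴ s⁻¹
Height gradient: |∂Z/∂n| = 30 m / 463000 m = 6.48×10⁻⁵
On a pressure surface, geostrophic balance gives V_g = (g/f)|∂Z/∂n|:
V_g = 9.81 × 6.48×10⁻⁵ / 1.15×10⁻⁴ = 5.53 m/s

5.5 m/s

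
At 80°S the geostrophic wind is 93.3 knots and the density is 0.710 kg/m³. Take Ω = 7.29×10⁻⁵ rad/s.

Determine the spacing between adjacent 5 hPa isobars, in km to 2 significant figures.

100 km

Coriolis parameter at 80°S:
f = 2Ω sin φ = 2 × 7.29×10⁻⁵ × sin 80° = 1.44×10⁻⁴ s⁻¹
Wind speed in SI: 93.3 knots = 48.0 m/s
Geostrophic balance rearranged: |∂P/∂n| = f ρ V_g
|∂P/∂n| = 1.44×10⁻⁴ × 0.710 × 48.0 = 4.89×10⁻³ Pa/m
Isobar spacing: Δn = ΔP/|∂P/∂n| = 500 Pa / 4.89×10⁻³ Pa/m = 102184 m ≈ 100 km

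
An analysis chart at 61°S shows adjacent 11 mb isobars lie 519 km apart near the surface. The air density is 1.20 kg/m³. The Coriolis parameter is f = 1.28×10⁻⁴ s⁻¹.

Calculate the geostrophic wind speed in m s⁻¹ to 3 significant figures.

13.8 m s⁻¹

Pressure gradient: |∂P/∂n| = 1100 Pa / 519000 m = 2.12×10⁻³ Pa/m
Geostrophic balance (pressure-gradient force = Coriolis force):
V_g = (1/(fρ)) |∂P/∂n| = 2.12×10⁻³ / (1.28×10⁻⁴ × 1.20) = 13.8 m/s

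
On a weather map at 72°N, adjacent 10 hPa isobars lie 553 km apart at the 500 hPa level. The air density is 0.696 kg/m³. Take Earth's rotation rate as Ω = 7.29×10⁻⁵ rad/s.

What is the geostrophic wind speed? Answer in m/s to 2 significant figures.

19 m/s

Coriolis parameter at 72°N:
f = 2Ω sin φ = 2 × 7.29×10⁻⁵ × sin 72° = 1.39×10⁻⁴ s⁻¹
Pressure gradient: |∂P/∂n| = 1000 Pa / 553000 m = 1.81×10⁻³ Pa/m
Geostrophic balance (pressure-gradient force = Coriolis force):
V_g = (1/(fρ)) |∂P/∂n| = 1.81×10⁻³ / (1.39×10⁻⁴ × 0.696) = 18.7 m/s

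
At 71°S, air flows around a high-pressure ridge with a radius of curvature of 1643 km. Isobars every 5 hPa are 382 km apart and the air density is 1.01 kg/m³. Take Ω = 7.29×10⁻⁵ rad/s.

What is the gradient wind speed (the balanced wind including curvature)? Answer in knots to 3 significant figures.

Coriolis parameter at 71°S:
f = 2Ω sin φ = 2 × 7.29×10⁻⁵ × sin 71° = 1.38×10⁻⁴ s⁻¹
Pressure gradient: |∂P/∂n| = 500 Pa / 382000 m = 1.31×10⁻³ Pa/m
Geostrophic speed: V_g = |∂P/∂n|/(fρ) = 1.31×10⁻³/(1.38×10⁻⁴ × 1.01) = 9.40 m/s
Around a high, pressure-gradient force acts outward with centrifugal, so Coriolis balances both:
fV = (1/ρ)|∂P/∂n| + V²/R  →  V² − fR·V + fR·V_g = 0
With fR = 1.38×10⁻⁴ × 1643×10³ m = 226 m/s:
V = [fR − √((fR)² − 4 fR V_g)]/2 = [226 − √(226² − 4×226×9.4)]/2 = 9.83 m/s
Supergeostrophic (V > V_g = 9.4 m/s), as expected around a high.
Converting: 9.83 m/s × 1.944 = 19.1 knots

19.1 knots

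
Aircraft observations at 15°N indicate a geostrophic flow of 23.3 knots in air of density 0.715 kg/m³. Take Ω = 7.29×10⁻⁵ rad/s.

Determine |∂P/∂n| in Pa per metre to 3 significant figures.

3.23×10⁻⁴ Pa/m

Coriolis parameter at 15°N:
f = 2Ω sin φ = 2 × 7.29×10⁻⁵ × sin 15° = 3.77×10⁻⁵ s⁻¹
Wind speed in SI: 23.3 knots = 12.0 m/s
Geostrophic balance rearranged: |∂P/∂n| = f ρ V_g
|∂P/∂n| = 3.77×10⁻⁵ × 0.715 × 12.0 = 3.23×10⁻⁴ Pa/m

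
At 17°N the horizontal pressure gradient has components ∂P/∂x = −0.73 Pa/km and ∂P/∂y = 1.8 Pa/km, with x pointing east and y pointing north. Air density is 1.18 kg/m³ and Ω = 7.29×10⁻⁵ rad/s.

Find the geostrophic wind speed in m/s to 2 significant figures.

39 m/s

Coriolis parameter at 17°N:
f = 2Ω sin φ = 2 × 7.29×10⁻⁵ × sin 17° = 4.26×10⁻⁵ s⁻¹
Component geostrophic relations (x east, y north):
u_g = −(1/(fρ)) ∂P/∂y,  v_g = (1/(fρ)) ∂P/∂x
u_g = −(1.8×10⁻³)/(4.26×10⁻⁵ × 1.18) = −35.8 m/s;  v_g = (−0.73×10⁻³)/(4.26×10⁻⁵ × 1.18) = −14.5 m/s
|V_g| = √(u_g² + v_g²) = 38.6 m/s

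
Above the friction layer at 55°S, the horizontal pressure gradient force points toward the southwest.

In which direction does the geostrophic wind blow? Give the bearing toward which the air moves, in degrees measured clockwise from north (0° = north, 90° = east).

135°

The pressure-gradient force points toward the southwest (bearing 225°).
Geostrophic balance: in the Southern Hemisphere the Coriolis force deflects motion to the left, so the geostrophic wind blows 90° to the left of the pressure-gradient force (low pressure on the right).
Rotating 225° by 90° counterclockwise gives 135° — the wind blows toward the southeast.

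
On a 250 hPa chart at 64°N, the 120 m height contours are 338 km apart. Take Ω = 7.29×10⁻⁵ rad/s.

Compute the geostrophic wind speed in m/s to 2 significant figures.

Coriolis parameter at 64°N:
f = 2Ω sin φ = 2 × 7.29×10⁻⁵ × sin 64° = 1.31×10⁻⁴ s⁻¹
Height gradient: |∂Z/∂n| = 120 m / 338000 m = 3.55×10⁻⁴
On a pressure surface, geostrophic balance gives V_g = (g/f)|∂Z/∂n|:
V_g = 9.81 × 3.55×10⁻⁴ / 1.31×10⁻⁴ = 26.6 m/s

27 m/s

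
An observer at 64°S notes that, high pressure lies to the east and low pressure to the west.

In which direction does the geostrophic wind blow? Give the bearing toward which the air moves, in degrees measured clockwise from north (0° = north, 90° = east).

180°

The pressure-gradient force points toward the west (bearing 270°).
Geostrophic balance: in the Southern Hemisphere the Coriolis force deflects motion to the left, so the geostrophic wind blows 90° to the left of the pressure-gradient force (low pressure on the right).
Rotating 270° by 90° counterclockwise gives 180° — the wind blows toward the south.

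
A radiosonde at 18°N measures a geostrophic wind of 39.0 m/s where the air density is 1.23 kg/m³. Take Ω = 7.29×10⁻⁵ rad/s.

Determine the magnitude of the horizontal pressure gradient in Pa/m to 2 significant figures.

Coriolis parameter at 18°N:
f = 2Ω sin φ = 2 × 7.29×10⁻⁵ × sin 18° = 4.51×10⁻⁵ s⁻¹
Geostrophic balance rearranged: |∂P/∂n| = f ρ V_g
|∂P/∂n| = 4.51×10⁻⁵ × 1.23 × 39.0 = 2.16×10⁻³ Pa/m

2.2×10⁻³ Pa/m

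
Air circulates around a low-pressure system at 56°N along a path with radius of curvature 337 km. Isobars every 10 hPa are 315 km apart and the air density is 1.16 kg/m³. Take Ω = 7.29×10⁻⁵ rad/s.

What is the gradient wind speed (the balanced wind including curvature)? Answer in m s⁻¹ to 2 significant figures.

Coriolis parameter at 56°N:
f = 2Ω sin φ = 2 × 7.29×10⁻⁵ × sin 56° = 1.21×10⁻⁴ s⁻¹
Pressure gradient: |∂P/∂n| = 1000 Pa / 315000 m = 3.17×10⁻³ Pa/m
Geostrophic speed: V_g = |∂P/∂n|/(fρ) = 3.17×10⁻³/(1.21×10⁻⁴ × 1.16) = 22.6 m/s
Around a low, centrifugal force acts outward with Coriolis, so pressure-gradient force balances both:
(1/ρ)|∂P/∂n| = fV + V²/R  →  V² + fR·V − fR·V_g = 0
With fR = 1.21×10⁻⁴ × 337×10³ m = 40.7 m/s:
V = [−fR + √((fR)² + 4 fR V_g)]/2 = [−40.7 + √(40.7² + 4×40.7×22.6)]/2 = 16.2 m/s
Subgeostrophic (V < V_g = 22.6 m/s), as expected around a low.

16 m s⁻¹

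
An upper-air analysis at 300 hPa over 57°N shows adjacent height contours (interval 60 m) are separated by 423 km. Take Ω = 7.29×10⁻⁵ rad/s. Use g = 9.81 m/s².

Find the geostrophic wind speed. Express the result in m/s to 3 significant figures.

Coriolis parameter at 57°N:
f = 2Ω sin φ = 2 × 7.29×10⁻⁵ × sin 57° = 1.22×10⁻⁴ s⁻¹
Height gradient: |∂Z/∂n| = 60 m / 423000 m = 1.42×10⁻⁴
On a pressure surface, geostrophic balance gives V_g = (g/f)|∂Z/∂n|:
V_g = 9.81 × 1.42×10⁻⁴ / 1.22×10⁻⁴ = 11.4 m/s

11.4 m/s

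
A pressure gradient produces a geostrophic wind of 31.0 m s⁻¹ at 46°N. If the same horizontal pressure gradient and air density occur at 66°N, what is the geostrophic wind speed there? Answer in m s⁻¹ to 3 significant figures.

24.4 m s⁻¹

With the same pressure gradient and density, V_g ∝ 1/f ∝ 1/sin φ.
V₂ = V₁ · sin φ₁ / sin φ₂ = 31.0 × sin 46° / sin 66°
V₂ = 31.0 × 0.7193/0.9135 = 24.4 m s⁻¹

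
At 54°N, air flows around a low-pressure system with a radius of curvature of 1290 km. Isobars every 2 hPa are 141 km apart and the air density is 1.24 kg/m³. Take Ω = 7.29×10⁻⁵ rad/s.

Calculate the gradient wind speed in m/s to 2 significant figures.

9.1 m/s

Coriolis parameter at 54°N:
f = 2Ω sin φ = 2 × 7.29×10⁻⁵ × sin 54° = 1.18×10⁻⁴ s⁻¹
Pressure gradient: |∂P/∂n| = 200 Pa / 141000 m = 1.42×10⁻³ Pa/m
Geostrophic speed: V_g = |∂P/∂n|/(fρ) = 1.42×10⁻³/(1.18×10⁻⁴ × 1.24) = 9.70 m/s
Around a low, centrifugal force acts outward with Coriolis, so pressure-gradient force balances both:
(1/ρ)|∂P/∂n| = fV + V²/R  →  V² + fR·V − fR·V_g = 0
With fR = 1.18×10⁻⁴ × 1290×10³ m = 152 m/s:
V = [−fR + √((fR)² + 4 fR V_g)]/2 = [−152 + √(152² + 4×152×9.7)]/2 = 9.15 m/s
Subgeostrophic (V < V_g = 9.7 m/s), as expected around a low.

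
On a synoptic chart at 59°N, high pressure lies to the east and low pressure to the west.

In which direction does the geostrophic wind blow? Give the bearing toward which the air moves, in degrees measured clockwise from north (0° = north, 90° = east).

The pressure-gradient force points toward the west (bearing 270°).
Geostrophic balance: in the Northern Hemisphere the Coriolis force deflects motion to the right, so the geostrophic wind blows 90° to the right of the pressure-gradient force (low pressure on the left).
Rotating 270° by 90° clockwise gives 000° — the wind blows toward the north.

000°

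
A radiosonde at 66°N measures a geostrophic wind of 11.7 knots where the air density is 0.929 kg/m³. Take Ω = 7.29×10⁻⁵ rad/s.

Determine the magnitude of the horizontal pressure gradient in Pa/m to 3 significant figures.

Coriolis parameter at 66°N:
f = 2Ω sin φ = 2 × 7.29×10⁻⁵ × sin 66° = 1.33×10⁻⁴ s⁻¹
Wind speed in SI: 11.7 knots = 6.02 m/s
Geostrophic balance rearranged: |∂P/∂n| = f ρ V_g
|∂P/∂n| = 1.33×10⁻⁴ × 0.929 × 6.02 = 7.45×10⁻⁴ Pa/m

7.45×10⁻⁴ Pa/m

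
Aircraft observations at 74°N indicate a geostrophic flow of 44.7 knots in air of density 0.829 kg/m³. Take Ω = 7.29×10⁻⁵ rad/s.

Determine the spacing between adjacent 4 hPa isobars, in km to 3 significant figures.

Coriolis parameter at 74°N:
f = 2Ω sin φ = 2 × 7.29×10⁻⁵ × sin 74° = 1.40×10⁻⁴ s⁻¹
Wind speed in SI: 44.7 knots = 23.0 m/s
Geostrophic balance rearranged: |∂P/∂n| = f ρ V_g
|∂P/∂n| = 1.40×10⁻⁴ × 0.829 × 23.0 = 2.67×10⁻³ Pa/m
Isobar spacing: Δn = ΔP/|∂P/∂n| = 400 Pa / 2.67×10⁻³ Pa/m = 149713 m ≈ 150 km

150 km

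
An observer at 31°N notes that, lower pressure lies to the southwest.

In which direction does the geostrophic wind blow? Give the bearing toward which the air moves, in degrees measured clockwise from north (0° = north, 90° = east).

315°

The pressure-gradient force points toward the southwest (bearing 225°).
Geostrophic balance: in the Northern Hemisphere the Coriolis force deflects motion to the right, so the geostrophic wind blows 90° to the right of the pressure-gradient force (low pressure on the left).
Rotating 225° by 90° clockwise gives 315° — the wind blows toward the northwest.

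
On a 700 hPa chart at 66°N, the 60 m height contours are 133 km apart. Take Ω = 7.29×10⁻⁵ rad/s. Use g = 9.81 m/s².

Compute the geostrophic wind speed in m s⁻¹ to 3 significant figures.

Coriolis parameter at 66°N:
f = 2Ω sin φ = 2 × 7.29×10⁻⁵ × sin 66° = 1.33×10⁻⁴ s⁻¹
Height gradient: |∂Z/∂n| = 60 m / 133000 m = 4.51×10⁻⁴
On a pressure surface, geostrophic balance gives V_g = (g/f)|∂Z/∂n|:
V_g = 9.81 × 4.51×10⁻⁴ / 1.33×10⁻⁴ = 33.2 m/s

33.2 m s⁻¹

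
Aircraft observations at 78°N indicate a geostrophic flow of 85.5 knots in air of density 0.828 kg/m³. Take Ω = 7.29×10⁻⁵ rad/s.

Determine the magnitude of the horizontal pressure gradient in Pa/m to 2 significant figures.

5.2×10⁻³ Pa/m

Coriolis parameter at 78°N:
f = 2Ω sin φ = 2 × 7.29×10⁻⁵ × sin 78° = 1.43×10⁻⁴ s⁻¹
Wind speed in SI: 85.5 knots = 44.0 m/s
Geostrophic balance rearranged: |∂P/∂n| = f ρ V_g
|∂P/∂n| = 1.43×10⁻⁴ × 0.828 × 44.0 = 5.19×10⁻³ Pa/m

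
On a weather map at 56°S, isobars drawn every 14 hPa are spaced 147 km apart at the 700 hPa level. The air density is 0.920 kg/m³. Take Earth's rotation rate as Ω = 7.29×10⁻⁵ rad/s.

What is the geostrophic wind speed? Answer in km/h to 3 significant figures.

308 km/h

Coriolis parameter at 56°S:
f = 2Ω sin φ = 2 × 7.29×10⁻⁵ × sin 56° = 1.21×10⁻⁴ s⁻¹
Pressure gradient: |∂P/∂n| = 1400 Pa / 147000 m = 9.52×10⁻³ Pa/m
Geostrophic balance (pressure-gradient force = Coriolis force):
V_g = (1/(fρ)) |∂P/∂n| = 9.52×10⁻³ / (1.21×10⁻⁴ × 0.920) = 85.6 m/s
Converting: 85.6 m/s × 3.6 = 308 km/h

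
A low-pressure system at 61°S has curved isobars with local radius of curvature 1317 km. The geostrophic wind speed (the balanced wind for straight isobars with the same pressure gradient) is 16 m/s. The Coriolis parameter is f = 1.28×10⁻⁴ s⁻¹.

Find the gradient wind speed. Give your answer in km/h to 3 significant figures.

53.0 km/h

Around a low, centrifugal force acts outward with Coriolis, so pressure-gradient force balances both:
(1/ρ)|∂P/∂n| = fV + V²/R  →  V² + fR·V − fR·V_g = 0
With fR = 1.28×10⁻⁴ × 1317×10³ m = 169 m/s:
V = [−fR + √((fR)² + 4 fR V_g)]/2 = [−169 + √(169² + 4×169×16)]/2 = 14.7 m/s
Subgeostrophic (V < V_g = 16 m/s), as expected around a low.
Converting: 14.7 m/s × 3.6 = 53.0 km/h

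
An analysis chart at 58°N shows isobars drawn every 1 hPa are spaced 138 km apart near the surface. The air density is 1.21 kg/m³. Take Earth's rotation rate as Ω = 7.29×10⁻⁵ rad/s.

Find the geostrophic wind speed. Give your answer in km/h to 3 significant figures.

Coriolis parameter at 58°N:
f = 2Ω sin φ = 2 × 7.29×10⁻⁵ × sin 58° = 1.24×10⁻⁴ s⁻¹
Pressure gradient: |∂P/∂n| = 100 Pa / 138000 m = 7.25×10⁻⁴ Pa/m
Geostrophic balance (pressure-gradient force = Coriolis force):
V_g = (1/(fρ)) |∂P/∂n| = 7.25×10⁻⁴ / (1.24×10⁻⁴ × 1.21) = 4.84 m/s
Converting: 4.84 m/s × 3.6 = 17.4 km/h

17.4 km/h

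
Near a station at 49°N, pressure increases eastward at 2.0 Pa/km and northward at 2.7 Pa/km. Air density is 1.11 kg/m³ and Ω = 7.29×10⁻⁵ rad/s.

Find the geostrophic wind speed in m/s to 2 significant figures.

Coriolis parameter at 49°N:
f = 2Ω sin φ = 2 × 7.29×10⁻⁵ × sin 49° = 1.10×10⁻⁴ s⁻¹
Component geostrophic relations (x east, y north):
u_g = −(1/(fρ)) ∂P/∂y,  v_g = (1/(fρ)) ∂P/∂x
u_g = −(2.7×10⁻³)/(1.10×10⁻⁴ × 1.11) = −22.1 m/s;  v_g = (2.0×10⁻³)/(1.10×10⁻⁴ × 1.11) = 16.4 m/s
|V_g| = √(u_g² + v_g²) = 27.5 m/s

28 m/s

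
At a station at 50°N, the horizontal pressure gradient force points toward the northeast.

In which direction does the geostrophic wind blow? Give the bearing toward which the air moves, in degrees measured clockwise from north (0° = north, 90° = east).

The pressure-gradient force points toward the northeast (bearing 045°).
Geostrophic balance: in the Northern Hemisphere the Coriolis force deflects motion to the right, so the geostrophic wind blows 90° to the right of the pressure-gradient force (low pressure on the left).
Rotating 045° by 90° clockwise gives 135° — the wind blows toward the southeast.

135°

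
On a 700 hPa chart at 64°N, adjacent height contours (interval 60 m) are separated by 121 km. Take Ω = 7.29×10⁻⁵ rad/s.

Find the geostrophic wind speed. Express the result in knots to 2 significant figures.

Coriolis parameter at 64°N:
f = 2Ω sin φ = 2 × 7.29×10⁻⁵ × sin 64° = 1.31×10⁻⁴ s⁻¹
Height gradient: |∂Z/∂n| = 60 m / 121000 m = 4.96×10⁻⁴
On a pressure surface, geostrophic balance gives V_g = (g/f)|∂Z/∂n|:
V_g = 9.81 × 4.96×10⁻⁴ / 1.31×10⁻⁴ = 37.1 m/s
Converting: 37.1 m/s × 1.944 = 72 knots

72 knots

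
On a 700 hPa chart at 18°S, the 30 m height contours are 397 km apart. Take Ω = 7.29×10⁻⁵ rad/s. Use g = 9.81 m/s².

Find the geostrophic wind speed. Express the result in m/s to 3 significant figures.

Coriolis parameter at 18°S:
f = 2Ω sin φ = 2 × 7.29×10⁻⁵ × sin 18° = 4.51×10⁻⁵ s⁻¹
Height gradient: |∂Z/∂n| = 30 m / 397000 m = 7.56×10⁻⁵
On a pressure surface, geostrophic balance gives V_g = (g/f)|∂Z/∂n|:
V_g = 9.81 × 7.56×10⁻⁵ / 4.51×10⁻⁵ = 16.5 m/s

16.5 m/s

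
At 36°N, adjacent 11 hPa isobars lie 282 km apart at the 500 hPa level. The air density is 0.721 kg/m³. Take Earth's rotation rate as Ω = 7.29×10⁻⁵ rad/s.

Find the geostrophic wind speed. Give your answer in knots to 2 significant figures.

Coriolis parameter at 36°N:
f = 2Ω sin φ = 2 × 7.29×10⁻⁵ × sin 36° = 8.57×10⁻⁵ s⁻¹
Pressure gradient: |∂P/∂n| = 1100 Pa / 282000 m = 3.90×10⁻³ Pa/m
Geostrophic balance (pressure-gradient force = Coriolis force):
V_g = (1/(fρ)) |∂P/∂n| = 3.90×10⁻³ / (8.57×10⁻⁵ × 0.721) = 63.1 m/s
Converting: 63.1 m/s × 1.944 = 120 knots

120 knots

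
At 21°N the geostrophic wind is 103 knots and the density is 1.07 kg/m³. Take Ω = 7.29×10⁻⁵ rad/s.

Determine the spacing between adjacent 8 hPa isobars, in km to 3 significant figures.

270 km

Coriolis parameter at 21°N:
f = 2Ω sin φ = 2 × 7.29×10⁻⁵ × sin 21° = 5.23×10⁻⁵ s⁻¹
Wind speed in SI: 103 knots = 53.0 m/s
Geostrophic balance rearranged: |∂P/∂n| = f ρ V_g
|∂P/∂n| = 5.23×10⁻⁵ × 1.07 × 53.0 = 2.96×10⁻³ Pa/m
Isobar spacing: Δn = ΔP/|∂P/∂n| = 800 Pa / 2.96×10⁻³ Pa/m = 270050 m ≈ 270 km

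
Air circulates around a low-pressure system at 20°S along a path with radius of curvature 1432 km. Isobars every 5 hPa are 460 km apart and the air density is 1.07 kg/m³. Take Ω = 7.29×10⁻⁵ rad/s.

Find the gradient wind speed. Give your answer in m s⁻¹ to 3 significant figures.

Coriolis parameter at 20°S:
f = 2Ω sin φ = 2 × 7.29×10⁻⁵ × sin 20° = 4.99×10⁻⁵ s⁻¹
Pressure gradient: |∂P/∂n| = 500 Pa / 460000 m = 1.09×10⁻³ Pa/m
Geostrophic speed: V_g = |∂P/∂n|/(fρ) = 1.09×10⁻³/(4.99×10⁻⁵ × 1.07) = 20.4 m/s
Around a low, centrifugal force acts outward with Coriolis, so pressure-gradient force balances both:
(1/ρ)|∂P/∂n| = fV + V²/R  →  V² + fR·V − fR·V_g = 0
With fR = 4.99×10⁻⁵ × 1432×10³ m = 71.4 m/s:
V = [−fR + √((fR)² + 4 fR V_g)]/2 = [−71.4 + √(71.4² + 4×71.4×20.4)]/2 = 16.5 m/s
Subgeostrophic (V < V_g = 20.4 m/s), as expected around a low.

16.5 m s⁻¹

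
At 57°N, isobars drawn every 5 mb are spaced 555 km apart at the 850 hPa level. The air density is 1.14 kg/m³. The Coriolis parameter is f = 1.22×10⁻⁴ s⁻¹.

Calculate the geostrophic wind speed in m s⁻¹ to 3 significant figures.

Pressure gradient: |∂P/∂n| = 500 Pa / 555000 m = 9.01×10⁻⁴ Pa/m
Geostrophic balance (pressure-gradient force = Coriolis force):
V_g = (1/(fρ)) |∂P/∂n| = 9.01×10⁻⁴ / (1.22×10⁻⁴ × 1.14) = 6.48 m/s

6.48 m s⁻¹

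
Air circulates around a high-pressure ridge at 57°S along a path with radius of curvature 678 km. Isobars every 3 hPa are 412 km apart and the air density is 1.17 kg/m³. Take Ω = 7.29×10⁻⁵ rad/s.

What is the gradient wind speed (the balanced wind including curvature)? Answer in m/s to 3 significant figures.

5.45 m/s

Coriolis parameter at 57°S:
f = 2Ω sin φ = 2 × 7.29×10⁻⁵ × sin 57° = 1.22×10⁻⁴ s⁻¹
Pressure gradient: |∂P/∂n| = 300 Pa / 412000 m = 7.28×10⁻⁴ Pa/m
Geostrophic speed: V_g = |∂P/∂n|/(fρ) = 7.28×10⁻⁴/(1.22×10⁻⁴ × 1.17) = 5.09 m/s
Around a high, pressure-gradient force acts outward with centrifugal, so Coriolis balances both:
fV = (1/ρ)|∂P/∂n| + V²/R  →  V² − fR·V + fR·V_g = 0
With fR = 1.22×10⁻⁴ × 678×10³ m = 82.9 m/s:
V = [fR − √((fR)² − 4 fR V_g)]/2 = [82.9 − √(82.9² − 4×82.9×5.09)]/2 = 5.45 m/s
Supergeostrophic (V > V_g = 5.09 m/s), as expected around a high.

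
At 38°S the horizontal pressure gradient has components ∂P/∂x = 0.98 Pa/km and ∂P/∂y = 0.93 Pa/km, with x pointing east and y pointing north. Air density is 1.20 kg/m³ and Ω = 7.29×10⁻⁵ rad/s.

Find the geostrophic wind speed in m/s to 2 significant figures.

Coriolis parameter at 38°S:
f = 2Ω sin φ = 2 × 7.29×10⁻⁵ × sin 38° = 8.98×10⁻⁵ s⁻¹
In the Southern Hemisphere f is negative: f = −8.98×10⁻⁵ s⁻¹.
Component geostrophic relations (x east, y north):
u_g = −(1/(fρ)) ∂P/∂y,  v_g = (1/(fρ)) ∂P/∂x
u_g = −(0.93×10⁻³)/(−8.98×10⁻⁵ × 1.20) = 8.63 m/s;  v_g = (0.98×10⁻³)/(−8.98×10⁻⁵ × 1.20) = −9.10 m/s
|V_g| = √(u_g² + v_g²) = 12.5 m/s

13 m/s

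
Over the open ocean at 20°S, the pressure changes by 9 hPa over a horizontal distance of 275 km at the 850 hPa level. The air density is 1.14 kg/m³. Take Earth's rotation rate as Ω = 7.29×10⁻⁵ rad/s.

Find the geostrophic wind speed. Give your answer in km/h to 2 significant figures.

210 km/h

Coriolis parameter at 20°S:
f = 2Ω sin φ = 2 × 7.29×10⁻⁵ × sin 20° = 4.99×10⁻⁵ s⁻¹
Pressure gradient: |∂P/∂n| = 900 Pa / 275000 m = 3.27×10⁻³ Pa/m
Geostrophic balance (pressure-gradient force = Coriolis force):
V_g = (1/(fρ)) |∂P/∂n| = 3.27×10⁻³ / (4.99×10⁻⁵ × 1.14) = 57.6 m/s
Converting: 57.6 m/s × 3.6 = 210 km/h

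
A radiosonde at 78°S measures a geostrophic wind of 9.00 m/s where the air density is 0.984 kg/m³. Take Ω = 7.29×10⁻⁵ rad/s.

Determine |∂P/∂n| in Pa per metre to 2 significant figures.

Coriolis parameter at 78°S:
f = 2Ω sin φ = 2 × 7.29×10⁻⁵ × sin 78° = 1.43×10⁻⁴ s⁻¹
Geostrophic balance rearranged: |∂P/∂n| = f ρ V_g
|∂P/∂n| = 1.43×10⁻⁴ × 0.984 × 9.00 = 1.26×10⁻³ Pa/m

1.3×10⁻³ Pa/m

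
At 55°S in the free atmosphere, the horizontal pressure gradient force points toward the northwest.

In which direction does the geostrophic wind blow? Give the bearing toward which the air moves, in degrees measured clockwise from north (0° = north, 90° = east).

225°

The pressure-gradient force points toward the northwest (bearing 315°).
Geostrophic balance: in the Southern Hemisphere the Coriolis force deflects motion to the left, so the geostrophic wind blows 90° to the left of the pressure-gradient force (low pressure on the right).
Rotating 315° by 90° counterclockwise gives 225° — the wind blows toward the southwest.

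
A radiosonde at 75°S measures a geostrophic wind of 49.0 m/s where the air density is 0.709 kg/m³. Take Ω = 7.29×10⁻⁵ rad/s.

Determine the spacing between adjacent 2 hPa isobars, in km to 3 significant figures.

Coriolis parameter at 75°S:
f = 2Ω sin φ = 2 × 7.29×10⁻⁵ × sin 75° = 1.41×10⁻⁴ s⁻¹
Geostrophic balance rearranged: |∂P/∂n| = f ρ V_g
|∂P/∂n| = 1.41×10⁻⁴ × 0.709 × 49.0 = 4.89×10⁻³ Pa/m
Isobar spacing: Δn = ΔP/|∂P/∂n| = 200 Pa / 4.89×10⁻³ Pa/m = 40878 m ≈ 40.9 km

40.9 km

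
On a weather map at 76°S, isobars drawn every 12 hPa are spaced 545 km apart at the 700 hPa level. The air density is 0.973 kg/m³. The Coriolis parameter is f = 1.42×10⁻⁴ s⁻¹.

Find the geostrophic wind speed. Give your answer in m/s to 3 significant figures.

15.9 m/s

Pressure gradient: |∂P/∂n| = 1200 Pa / 545000 m = 2.20×10⁻³ Pa/m
Geostrophic balance (pressure-gradient force = Coriolis force):
V_g = (1/(fρ)) |∂P/∂n| = 2.20×10⁻³ / (1.42×10⁻⁴ × 0.973) = 15.9 m/s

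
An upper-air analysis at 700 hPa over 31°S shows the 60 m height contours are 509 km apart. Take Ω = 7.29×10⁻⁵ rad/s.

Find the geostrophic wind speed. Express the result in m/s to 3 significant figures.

15.4 m/s

Coriolis parameter at 31°S:
f = 2Ω sin φ = 2 × 7.29×10⁻⁵ × sin 31° = 7.51×10⁻⁵ s⁻¹
Height gradient: |∂Z/∂n| = 60 m / 509000 m = 1.18×10⁻⁴
On a pressure surface, geostrophic balance gives V_g = (g/f)|∂Z/∂n|:
V_g = 9.81 × 1.18×10⁻⁴ / 7.51×10⁻⁵ = 15.4 m/s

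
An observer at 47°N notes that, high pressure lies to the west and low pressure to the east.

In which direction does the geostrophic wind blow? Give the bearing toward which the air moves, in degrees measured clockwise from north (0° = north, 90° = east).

The pressure-gradient force points toward the east (bearing 090°).
Geostrophic balance: in the Northern Hemisphere the Coriolis force deflects motion to the right, so the geostrophic wind blows 90° to the right of the pressure-gradient force (low pressure on the left).
Rotating 090° by 90° clockwise gives 180° — the wind blows toward the south.

180°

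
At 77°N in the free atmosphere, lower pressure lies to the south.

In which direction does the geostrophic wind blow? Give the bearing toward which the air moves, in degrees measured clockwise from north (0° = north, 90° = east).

The pressure-gradient force points toward the south (bearing 180°).
Geostrophic balance: in the Northern Hemisphere the Coriolis force deflects motion to the right, so the geostrophic wind blows 90° to the right of the pressure-gradient force (low pressure on the left).
Rotating 180° by 90° clockwise gives 270° — the wind blows toward the west.

270°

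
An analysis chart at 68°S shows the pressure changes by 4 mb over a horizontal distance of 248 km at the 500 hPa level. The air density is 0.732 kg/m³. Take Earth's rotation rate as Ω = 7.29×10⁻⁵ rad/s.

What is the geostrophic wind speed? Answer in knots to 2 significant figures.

32 knots

Coriolis parameter at 68°S:
f = 2Ω sin φ = 2 × 7.29×10⁻⁵ × sin 68° = 1.35×10⁻⁴ s⁻¹
Pressure gradient: |∂P/∂n| = 400 Pa / 248000 m = 1.61×10⁻³ Pa/m
Geostrophic balance (pressure-gradient force = Coriolis force):
V_g = (1/(fρ)) |∂P/∂n| = 1.61×10⁻³ / (1.35×10⁻⁴ × 0.732) = 16.3 m/s
Converting: 16.3 m/s × 1.944 = 32 knots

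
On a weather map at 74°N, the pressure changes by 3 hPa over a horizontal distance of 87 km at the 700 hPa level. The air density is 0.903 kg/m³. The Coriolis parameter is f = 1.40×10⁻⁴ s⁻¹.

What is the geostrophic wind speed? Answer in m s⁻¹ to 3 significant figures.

27.3 m s⁻¹

Pressure gradient: |∂P/∂n| = 300 Pa / 87000 m = 3.45×10⁻³ Pa/m
Geostrophic balance (pressure-gradient force = Coriolis force):
V_g = (1/(fρ)) |∂P/∂n| = 3.45×10⁻³ / (1.40×10⁻⁴ × 0.903) = 27.3 m/s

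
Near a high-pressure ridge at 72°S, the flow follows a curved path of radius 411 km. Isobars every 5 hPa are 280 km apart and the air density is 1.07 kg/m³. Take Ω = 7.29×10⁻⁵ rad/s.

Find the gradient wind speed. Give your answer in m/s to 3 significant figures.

17.3 m/s

Coriolis parameter at 72°S:
f = 2Ω sin φ = 2 × 7.29×10⁻⁵ × sin 72° = 1.39×10⁻⁴ s⁻¹
Pressure gradient: |∂P/∂n| = 500 Pa / 280000 m = 1.79×10⁻³ Pa/m
Geostrophic speed: V_g = |∂P/∂n|/(fρ) = 1.79×10⁻³/(1.39×10⁻⁴ × 1.07) = 12.0 m/s
Around a high, pressure-gradient force acts outward with centrifugal, so Coriolis balances both:
fV = (1/ρ)|∂P/∂n| + V²/R  →  V² − fR·V + fR·V_g = 0
With fR = 1.39×10⁻⁴ × 411×10³ m = 57.0 m/s:
V = [fR − √((fR)² − 4 fR V_g)]/2 = [57.0 − √(57.0² − 4×57.0×12)]/2 = 17.3 m/s
Supergeostrophic (V > V_g = 12 m/s), as expected around a high.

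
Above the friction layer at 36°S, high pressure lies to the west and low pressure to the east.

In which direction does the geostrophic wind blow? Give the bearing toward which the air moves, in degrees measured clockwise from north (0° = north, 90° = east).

000°

The pressure-gradient force points toward the east (bearing 090°).
Geostrophic balance: in the Southern Hemisphere the Coriolis force deflects motion to the left, so the geostrophic wind blows 90° to the left of the pressure-gradient force (low pressure on the right).
Rotating 090° by 90° counterclockwise gives 000° — the wind blows toward the north.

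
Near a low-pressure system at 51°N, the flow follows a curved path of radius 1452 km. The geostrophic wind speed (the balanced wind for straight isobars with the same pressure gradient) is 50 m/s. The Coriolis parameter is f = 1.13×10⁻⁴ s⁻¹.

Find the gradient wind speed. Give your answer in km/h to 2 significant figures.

Around a low, centrifugal force acts outward with Coriolis, so pressure-gradient force balances both:
(1/ρ)|∂P/∂n| = fV + V²/R  →  V² + fR·V − fR·V_g = 0
With fR = 1.13×10⁻⁴ × 1452×10³ m = 164 m/s:
V = [−fR + √((fR)² + 4 fR V_g)]/2 = [−164 + √(164² + 4×164×50)]/2 = 40.2 m/s
Subgeostrophic (V < V_g = 50 m/s), as expected around a low.
Converting: 40.2 m/s × 3.6 = 140 km/h

140 km/h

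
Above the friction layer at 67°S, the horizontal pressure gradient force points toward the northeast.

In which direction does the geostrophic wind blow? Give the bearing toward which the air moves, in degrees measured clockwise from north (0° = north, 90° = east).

The pressure-gradient force points toward the northeast (bearing 045°).
Geostrophic balance: in the Southern Hemisphere the Coriolis force deflects motion to the left, so the geostrophic wind blows 90° to the left of the pressure-gradient force (low pressure on the right).
Rotating 045° by 90° counterclockwise gives 315° — the wind blows toward the northwest.

315°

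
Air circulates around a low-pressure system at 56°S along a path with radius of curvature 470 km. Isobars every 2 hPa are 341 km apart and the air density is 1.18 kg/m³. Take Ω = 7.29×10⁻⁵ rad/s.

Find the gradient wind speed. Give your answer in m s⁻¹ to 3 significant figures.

3.85 m s⁻¹

Coriolis parameter at 56°S:
f = 2Ω sin φ = 2 × 7.29×10⁻⁵ × sin 56° = 1.21×10⁻⁴ s⁻¹
Pressure gradient: |∂P/∂n| = 200 Pa / 341000 m = 5.87×10⁻⁴ Pa/m
Geostrophic speed: V_g = |∂P/∂n|/(fρ) = 5.87×10⁻⁴/(1.21×10⁻⁴ × 1.18) = 4.11 m/s
Around a low, centrifugal force acts outward with Coriolis, so pressure-gradient force balances both:
(1/ρ)|∂P/∂n| = fV + V²/R  →  V² + fR·V − fR·V_g = 0
With fR = 1.21×10⁻⁴ × 470×10³ m = 56.8 m/s:
V = [−fR + √((fR)² + 4 fR V_g)]/2 = [−56.8 + √(56.8² + 4×56.8×4.11)]/2 = 3.85 m/s
Subgeostrophic (V < V_g = 4.11 m/s), as expected around a low.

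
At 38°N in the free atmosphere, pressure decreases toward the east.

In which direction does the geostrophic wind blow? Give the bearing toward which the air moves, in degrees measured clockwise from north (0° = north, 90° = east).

180°

The pressure-gradient force points toward the east (bearing 090°).
Geostrophic balance: in the Northern Hemisphere the Coriolis force deflects motion to the right, so the geostrophic wind blows 90° to the right of the pressure-gradient force (low pressure on the left).
Rotating 090° by 90° clockwise gives 180° — the wind blows toward the south.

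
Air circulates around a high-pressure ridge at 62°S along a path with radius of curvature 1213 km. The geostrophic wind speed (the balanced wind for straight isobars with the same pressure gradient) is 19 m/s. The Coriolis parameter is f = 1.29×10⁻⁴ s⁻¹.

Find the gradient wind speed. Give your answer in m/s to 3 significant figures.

Around a high, pressure-gradient force acts outward with centrifugal, so Coriolis balances both:
fV = (1/ρ)|∂P/∂n| + V²/R  →  V² − fR·V + fR·V_g = 0
With fR = 1.29×10⁻⁴ × 1213×10³ m = 156 m/s:
V = [fR − √((fR)² − 4 fR V_g)]/2 = [156 − √(156² − 4×156×19)]/2 = 22.1 m/s
Supergeostrophic (V > V_g = 19 m/s), as expected around a high.

22.1 m/s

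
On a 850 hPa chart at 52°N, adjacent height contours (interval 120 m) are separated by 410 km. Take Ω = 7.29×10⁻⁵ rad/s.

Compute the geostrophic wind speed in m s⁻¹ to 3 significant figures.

25.0 m s⁻¹

Coriolis parameter at 52°N:
f = 2Ω sin φ = 2 × 7.29×10⁻⁵ × sin 52° = 1.15×10⁻⁴ s⁻¹
Height gradient: |∂Z/∂n| = 120 m / 410000 m = 2.93×10⁻⁴
On a pressure surface, geostrophic balance gives V_g = (g/f)|∂Z/∂n|:
V_g = 9.81 × 2.93×10⁻⁴ / 1.15×10⁻⁴ = 25.0 m/s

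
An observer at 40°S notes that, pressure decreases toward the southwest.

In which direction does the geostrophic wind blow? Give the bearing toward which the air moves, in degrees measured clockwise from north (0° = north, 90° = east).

135°

The pressure-gradient force points toward the southwest (bearing 225°).
Geostrophic balance: in the Southern Hemisphere the Coriolis force deflects motion to the left, so the geostrophic wind blows 90° to the left of the pressure-gradient force (low pressure on the right).
Rotating 225° by 90° counterclockwise gives 135° — the wind blows toward the southeast.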